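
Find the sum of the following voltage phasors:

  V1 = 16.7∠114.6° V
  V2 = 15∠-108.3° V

Step 1 — Convert each phasor to rectangular form:
  V1 = 16.7·(cos(114.6°) + j·sin(114.6°)) = -6.952 + j15.18 V
  V2 = 15·(cos(-108.3°) + j·sin(-108.3°)) = -4.71 - j14.24 V
Step 2 — Sum components: V_total = -11.66 + j0.9429 V.
Step 3 — Convert to polar: |V_total| = 11.7 V, ∠V_total = 175.4°.

V_total = 11.7∠175.4° V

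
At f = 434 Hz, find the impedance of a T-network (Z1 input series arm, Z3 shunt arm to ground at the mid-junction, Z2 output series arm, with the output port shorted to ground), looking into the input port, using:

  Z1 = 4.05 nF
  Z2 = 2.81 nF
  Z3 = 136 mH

Step 1 — Angular frequency: ω = 2π·f = 2π·434 = 2727 rad/s.
Step 2 — Component impedances:
  Z1: Z = 1/(jωC) = -j/(ω·C) = 0 - j9.055e+04 Ω
  Z2: Z = 1/(jωC) = -j/(ω·C) = 0 - j1.305e+05 Ω
  Z3: Z = jωL = j·2727·0.136 = 0 + j370.9 Ω
Step 3 — With the output port shorted to ground, the output series arm Z2 runs from the junction to ground; the shunt arm Z3 also runs from the junction to ground. They appear in parallel: Z3 || Z2 = 0 + j371.9 Ω.
Step 4 — Series with input arm Z1: Z_in = Z1 + (Z3 || Z2) = 0 - j9.018e+04 Ω = 9.018e+04∠-90.0° Ω.

Z = 0 - j9.018e+04 Ω = 9.018e+04∠-90.0° Ω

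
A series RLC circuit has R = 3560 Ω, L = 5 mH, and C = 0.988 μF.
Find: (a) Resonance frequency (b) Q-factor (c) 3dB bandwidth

Step 1 — Resonance: ω₀ = 1/√(LC) = 1/√(0.005·9.88e-07) = 1.423e+04 rad/s.
Step 2 — f₀ = ω₀/(2π) = 2264 Hz.
Step 3 — Series Q: Q = ω₀L/R = 1.423e+04·0.005/3560 = 0.01998.
Step 4 — Bandwidth: Δω = ω₀/Q = 7.12e+05 rad/s; BW = Δω/(2π) = 1.133e+05 Hz.

(a) f₀ = 2264 Hz  (b) Q = 0.01998  (c) BW = 1.133e+05 Hz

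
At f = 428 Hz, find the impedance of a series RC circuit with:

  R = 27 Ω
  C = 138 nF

Step 1 — Angular frequency: ω = 2π·f = 2π·428 = 2689 rad/s.
Step 2 — Component impedances:
  R: Z = R = 27 Ω
  C: Z = 1/(jωC) = -j/(ω·C) = 0 - j2695 Ω
Step 3 — Series combination: Z_total = R + C = 27 - j2695 Ω = 2695∠-89.4° Ω.

Z = 27 - j2695 Ω = 2695∠-89.4° Ω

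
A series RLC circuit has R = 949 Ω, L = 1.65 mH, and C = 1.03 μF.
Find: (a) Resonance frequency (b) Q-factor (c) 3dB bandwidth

Step 1 — Resonance: ω₀ = 1/√(LC) = 1/√(0.00165·1.03e-06) = 2.426e+04 rad/s.
Step 2 — f₀ = ω₀/(2π) = 3861 Hz.
Step 3 — Series Q: Q = ω₀L/R = 2.426e+04·0.00165/949 = 0.04218.
Step 4 — Bandwidth: Δω = ω₀/Q = 5.752e+05 rad/s; BW = Δω/(2π) = 9.154e+04 Hz.

(a) f₀ = 3861 Hz  (b) Q = 0.04218  (c) BW = 9.154e+04 Hz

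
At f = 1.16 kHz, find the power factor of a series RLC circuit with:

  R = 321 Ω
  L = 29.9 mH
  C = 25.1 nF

Step 1 — Angular frequency: ω = 2π·f = 2π·1160 = 7288 rad/s.
Step 2 — Component impedances:
  R: Z = R = 321 Ω
  L: Z = jωL = j·7288·0.0299 = 0 + j217.9 Ω
  C: Z = 1/(jωC) = -j/(ω·C) = 0 - j5466 Ω
Step 3 — Series combination: Z_total = R + L + C = 321 - j5248 Ω = 5258∠-86.5° Ω.
Step 4 — Power factor: PF = cos(φ) = Re(Z)/|Z| = 321/5258 = 0.06105.
Step 5 — Type: Im(Z) = -5248 ⇒ leading (phase φ = -86.5°).

PF = 0.06105 (leading, φ = -86.5°)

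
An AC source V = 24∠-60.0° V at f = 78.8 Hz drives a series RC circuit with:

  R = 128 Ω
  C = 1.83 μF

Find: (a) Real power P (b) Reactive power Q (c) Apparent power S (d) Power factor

Step 1 — Angular frequency: ω = 2π·f = 2π·78.8 = 495.1 rad/s.
Step 2 — Component impedances:
  R: Z = R = 128 Ω
  C: Z = 1/(jωC) = -j/(ω·C) = 0 - j1104 Ω
Step 3 — Series combination: Z_total = R + C = 128 - j1104 Ω = 1111∠-83.4° Ω.
Step 4 — Source phasor: V = 24∠-60.0° V = 12 - j20.78 V.
Step 5 — Current: I = V / Z = 0.01983 + j0.008573 A = 0.0216∠23.4° A.
Step 6 — Complex power: S = V·I* = 0.05972 - j0.515 VA.
Step 7 — Real power: P = Re(S) = 0.05972 W.
Step 8 — Reactive power: Q = Im(S) = -0.515 VAR.
Step 9 — Apparent power: |S| = 0.5184 VA.
Step 10 — Power factor: PF = P/|S| = 0.1152 (leading).

(a) P = 0.05972 W  (b) Q = -0.515 VAR  (c) S = 0.5184 VA  (d) PF = 0.1152 (leading)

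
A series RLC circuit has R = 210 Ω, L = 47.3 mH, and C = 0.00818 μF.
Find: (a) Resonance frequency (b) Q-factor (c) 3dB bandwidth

Step 1 — Resonance: ω₀ = 1/√(LC) = 1/√(0.0473·8.18e-09) = 5.084e+04 rad/s.
Step 2 — f₀ = ω₀/(2π) = 8091 Hz.
Step 3 — Series Q: Q = ω₀L/R = 5.084e+04·0.0473/210 = 11.45.
Step 4 — Bandwidth: Δω = ω₀/Q = 4440 rad/s; BW = Δω/(2π) = 706.6 Hz.

(a) f₀ = 8091 Hz  (b) Q = 11.45  (c) BW = 706.6 Hz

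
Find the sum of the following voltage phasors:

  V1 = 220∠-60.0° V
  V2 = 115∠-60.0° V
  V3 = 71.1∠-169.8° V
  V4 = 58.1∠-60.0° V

Step 1 — Convert each phasor to rectangular form:
  V1 = 220·(cos(-60.0°) + j·sin(-60.0°)) = 110 - j190.5 V
  V2 = 115·(cos(-60.0°) + j·sin(-60.0°)) = 57.5 - j99.59 V
  V3 = 71.1·(cos(-169.8°) + j·sin(-169.8°)) = -69.98 - j12.59 V
  V4 = 58.1·(cos(-60.0°) + j·sin(-60.0°)) = 29.05 - j50.32 V
Step 2 — Sum components: V_total = 126.6 - j353 V.
Step 3 — Convert to polar: |V_total| = 375 V, ∠V_total = -70.3°.

V_total = 375∠-70.3° V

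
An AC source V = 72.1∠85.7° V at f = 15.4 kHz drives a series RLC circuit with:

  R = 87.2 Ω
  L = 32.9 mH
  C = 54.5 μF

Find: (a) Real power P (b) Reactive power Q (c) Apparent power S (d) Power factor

Step 1 — Angular frequency: ω = 2π·f = 2π·1.54e+04 = 9.676e+04 rad/s.
Step 2 — Component impedances:
  R: Z = R = 87.2 Ω
  L: Z = jωL = j·9.676e+04·0.0329 = 0 + j3183 Ω
  C: Z = 1/(jωC) = -j/(ω·C) = 0 - j0.1896 Ω
Step 3 — Series combination: Z_total = R + L + C = 87.2 + j3183 Ω = 3184∠88.4° Ω.
Step 4 — Source phasor: V = 72.1∠85.7° V = 5.406 + j71.9 V.
Step 5 — Current: I = V / Z = 0.02262 - j0.001079 A = 0.02264∠-2.7° A.
Step 6 — Complex power: S = V·I* = 0.0447 + j1.632 VA.
Step 7 — Real power: P = Re(S) = 0.0447 W.
Step 8 — Reactive power: Q = Im(S) = 1.632 VAR.
Step 9 — Apparent power: |S| = 1.632 VA.
Step 10 — Power factor: PF = P/|S| = 0.02738 (lagging).

(a) P = 0.0447 W  (b) Q = 1.632 VAR  (c) S = 1.632 VA  (d) PF = 0.02738 (lagging)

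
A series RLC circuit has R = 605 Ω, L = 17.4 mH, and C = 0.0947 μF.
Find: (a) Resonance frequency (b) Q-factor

Step 1 — Resonance condition Im(Z)=0 gives ω₀ = 1/√(LC).
Step 2 — ω₀ = 1/√(0.0174·9.47e-08) = 2.463e+04 rad/s.
Step 3 — f₀ = ω₀/(2π) = 3921 Hz.
Step 4 — Series Q: Q = ω₀L/R = 2.463e+04·0.0174/605 = 0.7085.

(a) f₀ = 3921 Hz  (b) Q = 0.7085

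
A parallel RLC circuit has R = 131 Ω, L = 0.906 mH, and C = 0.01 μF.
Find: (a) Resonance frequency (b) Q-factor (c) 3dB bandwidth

Step 1 — Resonance: ω₀ = 1/√(LC) = 1/√(0.000906·1e-08) = 3.322e+05 rad/s.
Step 2 — f₀ = ω₀/(2π) = 5.288e+04 Hz.
Step 3 — Parallel Q: Q = R/(ω₀L) = 131/(3.322e+05·0.000906) = 0.4352.
Step 4 — Bandwidth: Δω = ω₀/Q = 7.634e+05 rad/s; BW = Δω/(2π) = 1.215e+05 Hz.

(a) f₀ = 5.288e+04 Hz  (b) Q = 0.4352  (c) BW = 1.215e+05 Hz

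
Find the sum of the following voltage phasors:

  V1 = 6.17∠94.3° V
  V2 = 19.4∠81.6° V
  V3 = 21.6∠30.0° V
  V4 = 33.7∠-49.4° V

Step 1 — Convert each phasor to rectangular form:
  V1 = 6.17·(cos(94.3°) + j·sin(94.3°)) = -0.4626 + j6.153 V
  V2 = 19.4·(cos(81.6°) + j·sin(81.6°)) = 2.834 + j19.19 V
  V3 = 21.6·(cos(30.0°) + j·sin(30.0°)) = 18.71 + j10.8 V
  V4 = 33.7·(cos(-49.4°) + j·sin(-49.4°)) = 21.93 - j25.59 V
Step 2 — Sum components: V_total = 43.01 + j10.56 V.
Step 3 — Convert to polar: |V_total| = 44.29 V, ∠V_total = 13.8°.

V_total = 44.29∠13.8° V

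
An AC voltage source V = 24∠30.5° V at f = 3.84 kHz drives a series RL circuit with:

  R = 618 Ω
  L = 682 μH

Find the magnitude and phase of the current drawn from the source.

Step 1 — Angular frequency: ω = 2π·f = 2π·3840 = 2.413e+04 rad/s.
Step 2 — Component impedances:
  R: Z = R = 618 Ω
  L: Z = jωL = j·2.413e+04·0.000682 = 0 + j16.45 Ω
Step 3 — Series combination: Z_total = R + L = 618 + j16.45 Ω = 618.2∠1.5° Ω.
Step 4 — Source phasor: V = 24∠30.5° V = 20.68 + j12.18 V.
Step 5 — Ohm's law: I = V / Z_total = (20.68 + j12.18) / (618 + j16.45) = 0.03396 + j0.01881 A.
Step 6 — Convert to polar: |I| = 0.03882 A, ∠I = 29.0°.

I = 0.03882∠29.0° A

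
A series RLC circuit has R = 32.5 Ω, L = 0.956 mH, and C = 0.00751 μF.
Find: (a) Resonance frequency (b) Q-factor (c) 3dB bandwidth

Step 1 — Resonance condition Im(Z)=0 gives ω₀ = 1/√(LC).
Step 2 — ω₀ = 1/√(0.000956·7.51e-09) = 3.732e+05 rad/s.
Step 3 — f₀ = ω₀/(2π) = 5.94e+04 Hz.
Step 4 — Series Q: Q = ω₀L/R = 3.732e+05·0.000956/32.5 = 10.98.
Step 5 — 3dB bandwidth: Δω = ω₀/Q = 3.4e+04 rad/s; BW = Δω/(2π) = 5411 Hz.

(a) f₀ = 5.94e+04 Hz  (b) Q = 10.98  (c) BW = 5411 Hz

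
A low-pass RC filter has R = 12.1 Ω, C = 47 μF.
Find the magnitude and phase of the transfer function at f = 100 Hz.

Step 1 — Angular frequency: ω = 2π·100 = 628.3 rad/s.
Step 2 — Transfer function: H(jω) = 1/(1 + jωRC).
Step 3 — Denominator: 1 + jωRC = 1 + j·628.3·12.1·4.7e-05 = 1 + j0.3573.
Step 4 — H = 0.8868 - j0.3169.
Step 5 — Magnitude: |H| = 0.9417 (-0.5 dB); phase: φ = -19.7°.

|H| = 0.9417 (-0.5 dB), φ = -19.7°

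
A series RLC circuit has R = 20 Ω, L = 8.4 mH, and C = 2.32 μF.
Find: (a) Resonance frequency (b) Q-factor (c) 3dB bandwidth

Step 1 — Resonance: ω₀ = 1/√(LC) = 1/√(0.0084·2.32e-06) = 7163 rad/s.
Step 2 — f₀ = ω₀/(2π) = 1140 Hz.
Step 3 — Series Q: Q = ω₀L/R = 7163·0.0084/20 = 3.009.
Step 4 — Bandwidth: Δω = ω₀/Q = 2381 rad/s; BW = Δω/(2π) = 378.9 Hz.

(a) f₀ = 1140 Hz  (b) Q = 3.009  (c) BW = 378.9 Hz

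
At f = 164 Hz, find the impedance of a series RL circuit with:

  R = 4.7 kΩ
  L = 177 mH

Step 1 — Angular frequency: ω = 2π·f = 2π·164 = 1030 rad/s.
Step 2 — Component impedances:
  R: Z = R = 4700 Ω
  L: Z = jωL = j·1030·0.177 = 0 + j182.4 Ω
Step 3 — Series combination: Z_total = R + L = 4700 + j182.4 Ω = 4704∠2.2° Ω.

Z = 4700 + j182.4 Ω = 4704∠2.2° Ω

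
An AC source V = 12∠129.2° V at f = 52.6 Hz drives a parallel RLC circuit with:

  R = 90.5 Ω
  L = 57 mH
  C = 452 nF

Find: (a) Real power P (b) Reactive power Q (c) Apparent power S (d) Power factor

Step 1 — Angular frequency: ω = 2π·f = 2π·52.6 = 330.5 rad/s.
Step 2 — Component impedances:
  R: Z = R = 90.5 Ω
  L: Z = jωL = j·330.5·0.057 = 0 + j18.84 Ω
  C: Z = 1/(jωC) = -j/(ω·C) = 0 - j6694 Ω
Step 3 — Parallel combination: 1/Z_total = 1/R + 1/L + 1/C; Z_total = 3.779 + j18.1 Ω = 18.49∠78.2° Ω.
Step 4 — Source phasor: V = 12∠129.2° V = -7.584 + j9.299 V.
Step 5 — Current: I = V / Z = 0.4084 + j0.5042 A = 0.6489∠51.0° A.
Step 6 — Complex power: S = V·I* = 1.591 + j7.623 VA.
Step 7 — Real power: P = Re(S) = 1.591 W.
Step 8 — Reactive power: Q = Im(S) = 7.623 VAR.
Step 9 — Apparent power: |S| = 7.787 VA.
Step 10 — Power factor: PF = P/|S| = 0.2043 (lagging).

(a) P = 1.591 W  (b) Q = 7.623 VAR  (c) S = 7.787 VA  (d) PF = 0.2043 (lagging)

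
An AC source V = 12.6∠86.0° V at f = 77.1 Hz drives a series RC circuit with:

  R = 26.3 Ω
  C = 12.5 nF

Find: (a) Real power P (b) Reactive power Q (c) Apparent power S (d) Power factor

Step 1 — Angular frequency: ω = 2π·f = 2π·77.1 = 484.4 rad/s.
Step 2 — Component impedances:
  R: Z = R = 26.3 Ω
  C: Z = 1/(jωC) = -j/(ω·C) = 0 - j1.651e+05 Ω
Step 3 — Series combination: Z_total = R + C = 26.3 - j1.651e+05 Ω = 1.651e+05∠-90.0° Ω.
Step 4 — Source phasor: V = 12.6∠86.0° V = 0.8789 + j12.57 V.
Step 5 — Current: I = V / Z = -7.611e-05 + j5.334e-06 A = 7.63e-05∠176.0° A.
Step 6 — Complex power: S = V·I* = 1.531e-07 - j0.0009614 VA.
Step 7 — Real power: P = Re(S) = 1.531e-07 W.
Step 8 — Reactive power: Q = Im(S) = -0.0009614 VAR.
Step 9 — Apparent power: |S| = 0.0009614 VA.
Step 10 — Power factor: PF = P/|S| = 0.0001593 (leading).

(a) P = 1.531e-07 W  (b) Q = -0.0009614 VAR  (c) S = 0.0009614 VA  (d) PF = 0.0001593 (leading)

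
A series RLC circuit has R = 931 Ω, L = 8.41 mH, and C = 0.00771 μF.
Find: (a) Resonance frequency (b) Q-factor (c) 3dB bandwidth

Step 1 — Resonance: ω₀ = 1/√(LC) = 1/√(0.00841·7.71e-09) = 1.242e+05 rad/s.
Step 2 — f₀ = ω₀/(2π) = 1.976e+04 Hz.
Step 3 — Series Q: Q = ω₀L/R = 1.242e+05·0.00841/931 = 1.122.
Step 4 — Bandwidth: Δω = ω₀/Q = 1.107e+05 rad/s; BW = Δω/(2π) = 1.762e+04 Hz.

(a) f₀ = 1.976e+04 Hz  (b) Q = 1.122  (c) BW = 1.762e+04 Hz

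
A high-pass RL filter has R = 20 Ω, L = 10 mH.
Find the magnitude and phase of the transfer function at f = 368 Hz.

Step 1 — Angular frequency: ω = 2π·368 = 2312 rad/s.
Step 2 — Transfer function: H(jω) = jωL/(R + jωL).
Step 3 — Numerator jωL = j·23.12; denominator R + jωL = 20 + j23.12.
Step 4 — H = 0.572 + j0.4948.
Step 5 — Magnitude: |H| = 0.7563 (-2.4 dB); phase: φ = 40.9°.

|H| = 0.7563 (-2.4 dB), φ = 40.9°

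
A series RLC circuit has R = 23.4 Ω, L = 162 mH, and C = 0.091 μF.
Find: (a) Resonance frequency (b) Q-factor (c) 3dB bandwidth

Step 1 — Resonance: ω₀ = 1/√(LC) = 1/√(0.162·9.1e-08) = 8236 rad/s.
Step 2 — f₀ = ω₀/(2π) = 1311 Hz.
Step 3 — Series Q: Q = ω₀L/R = 8236·0.162/23.4 = 57.02.
Step 4 — Bandwidth: Δω = ω₀/Q = 144.4 rad/s; BW = Δω/(2π) = 22.99 Hz.

(a) f₀ = 1311 Hz  (b) Q = 57.02  (c) BW = 22.99 Hz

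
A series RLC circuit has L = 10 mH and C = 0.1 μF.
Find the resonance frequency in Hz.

Step 1 — Resonance condition Im(Z)=0 gives ω₀ = 1/√(LC).
Step 2 — ω₀ = 1/√(0.01·1e-07) = 3.162e+04 rad/s.
Step 3 — f₀ = ω₀/(2π) = 5033 Hz.

f₀ = 5033 Hz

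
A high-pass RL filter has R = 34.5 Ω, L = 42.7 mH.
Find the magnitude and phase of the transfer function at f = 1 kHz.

Step 1 — Angular frequency: ω = 2π·1000 = 6283 rad/s.
Step 2 — Transfer function: H(jω) = jωL/(R + jωL).
Step 3 — Numerator jωL = j·268.3; denominator R + jωL = 34.5 + j268.3.
Step 4 — H = 0.9837 + j0.1265.
Step 5 — Magnitude: |H| = 0.9918 (-0.1 dB); phase: φ = 7.3°.

|H| = 0.9918 (-0.1 dB), φ = 7.3°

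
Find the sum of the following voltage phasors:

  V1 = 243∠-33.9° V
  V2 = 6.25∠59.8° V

Step 1 — Convert each phasor to rectangular form:
  V1 = 243·(cos(-33.9°) + j·sin(-33.9°)) = 201.7 - j135.5 V
  V2 = 6.25·(cos(59.8°) + j·sin(59.8°)) = 3.144 + j5.402 V
Step 2 — Sum components: V_total = 204.8 - j130.1 V.
Step 3 — Convert to polar: |V_total| = 242.7 V, ∠V_total = -32.4°.

V_total = 242.7∠-32.4° V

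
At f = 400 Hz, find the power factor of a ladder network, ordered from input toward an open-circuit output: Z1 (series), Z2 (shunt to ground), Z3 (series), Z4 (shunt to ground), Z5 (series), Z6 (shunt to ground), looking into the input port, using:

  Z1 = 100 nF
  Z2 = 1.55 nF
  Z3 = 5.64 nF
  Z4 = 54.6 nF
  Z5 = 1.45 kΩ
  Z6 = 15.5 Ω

Step 1 — Angular frequency: ω = 2π·f = 2π·400 = 2513 rad/s.
Step 2 — Component impedances:
  Z1: Z = 1/(jωC) = -j/(ω·C) = 0 - j3979 Ω
  Z2: Z = 1/(jωC) = -j/(ω·C) = 0 - j2.567e+05 Ω
  Z3: Z = 1/(jωC) = -j/(ω·C) = 0 - j7.055e+04 Ω
  Z4: Z = 1/(jωC) = -j/(ω·C) = 0 - j7287 Ω
  Z5: Z = R = 1450 Ω
  Z6: Z = R = 15.5 Ω
Step 3 — Ladder network (open output): work backward from the far end, alternating series and parallel combinations. Z_in = 865.2 - j5.95e+04 Ω = 5.95e+04∠-89.2° Ω.
Step 4 — Power factor: PF = cos(φ) = Re(Z)/|Z| = 865.2/5.95e+04 = 0.01454.
Step 5 — Type: Im(Z) = -5.95e+04 ⇒ leading (phase φ = -89.2°).

PF = 0.01454 (leading, φ = -89.2°)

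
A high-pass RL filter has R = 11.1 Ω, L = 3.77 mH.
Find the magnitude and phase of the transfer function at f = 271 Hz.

Step 1 — Angular frequency: ω = 2π·271 = 1703 rad/s.
Step 2 — Transfer function: H(jω) = jωL/(R + jωL).
Step 3 — Numerator jωL = j·6.419; denominator R + jωL = 11.1 + j6.419.
Step 4 — H = 0.2506 + j0.4334.
Step 5 — Magnitude: |H| = 0.5006 (-6.0 dB); phase: φ = 60.0°.

|H| = 0.5006 (-6.0 dB), φ = 60.0°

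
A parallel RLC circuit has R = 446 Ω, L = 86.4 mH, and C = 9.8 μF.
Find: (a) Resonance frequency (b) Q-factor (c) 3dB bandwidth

Step 1 — Resonance: ω₀ = 1/√(LC) = 1/√(0.0864·9.8e-06) = 1087 rad/s.
Step 2 — f₀ = ω₀/(2π) = 173 Hz.
Step 3 — Parallel Q: Q = R/(ω₀L) = 446/(1087·0.0864) = 4.75.
Step 4 — Bandwidth: Δω = ω₀/Q = 228.8 rad/s; BW = Δω/(2π) = 36.41 Hz.

(a) f₀ = 173 Hz  (b) Q = 4.75  (c) BW = 36.41 Hz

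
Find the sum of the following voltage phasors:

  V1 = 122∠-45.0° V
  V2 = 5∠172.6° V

Step 1 — Convert each phasor to rectangular form:
  V1 = 122·(cos(-45.0°) + j·sin(-45.0°)) = 86.27 - j86.27 V
  V2 = 5·(cos(172.6°) + j·sin(172.6°)) = -4.958 + j0.644 V
Step 2 — Sum components: V_total = 81.31 - j85.62 V.
Step 3 — Convert to polar: |V_total| = 118.1 V, ∠V_total = -46.5°.

V_total = 118.1∠-46.5° V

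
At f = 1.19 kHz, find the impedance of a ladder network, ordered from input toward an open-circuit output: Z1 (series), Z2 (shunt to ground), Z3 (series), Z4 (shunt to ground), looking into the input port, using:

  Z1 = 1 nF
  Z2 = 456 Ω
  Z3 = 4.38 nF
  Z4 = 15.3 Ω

Step 1 — Angular frequency: ω = 2π·f = 2π·1190 = 7477 rad/s.
Step 2 — Component impedances:
  Z1: Z = 1/(jωC) = -j/(ω·C) = 0 - j1.337e+05 Ω
  Z2: Z = R = 456 Ω
  Z3: Z = 1/(jωC) = -j/(ω·C) = 0 - j3.054e+04 Ω
  Z4: Z = R = 15.3 Ω
Step 3 — Ladder network (open output): work backward from the far end, alternating series and parallel combinations. Z_in = 455.9 - j1.338e+05 Ω = 1.338e+05∠-89.8° Ω.

Z = 455.9 - j1.338e+05 Ω = 1.338e+05∠-89.8° Ω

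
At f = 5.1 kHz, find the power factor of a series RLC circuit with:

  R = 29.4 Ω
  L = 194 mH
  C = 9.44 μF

Step 1 — Angular frequency: ω = 2π·f = 2π·5100 = 3.204e+04 rad/s.
Step 2 — Component impedances:
  R: Z = R = 29.4 Ω
  L: Z = jωL = j·3.204e+04·0.194 = 0 + j6217 Ω
  C: Z = 1/(jωC) = -j/(ω·C) = 0 - j3.306 Ω
Step 3 — Series combination: Z_total = R + L + C = 29.4 + j6213 Ω = 6213∠89.7° Ω.
Step 4 — Power factor: PF = cos(φ) = Re(Z)/|Z| = 29.4/6213 = 0.004732.
Step 5 — Type: Im(Z) = 6213 ⇒ lagging (phase φ = 89.7°).

PF = 0.004732 (lagging, φ = 89.7°)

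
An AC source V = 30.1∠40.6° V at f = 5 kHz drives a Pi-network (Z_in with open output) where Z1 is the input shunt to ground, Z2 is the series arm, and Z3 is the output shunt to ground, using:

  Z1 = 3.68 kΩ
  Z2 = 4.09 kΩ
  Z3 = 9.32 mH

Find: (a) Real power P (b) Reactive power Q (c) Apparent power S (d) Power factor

Step 1 — Angular frequency: ω = 2π·f = 2π·5000 = 3.142e+04 rad/s.
Step 2 — Component impedances:
  Z1: Z = R = 3680 Ω
  Z2: Z = R = 4090 Ω
  Z3: Z = jωL = j·3.142e+04·0.00932 = 0 + j292.8 Ω
Step 3 — With open output, the series arm Z2 and the output shunt Z3 appear in series to ground: Z2 + Z3 = 4090 + j292.8 Ω.
Step 4 — Parallel with input shunt Z1: Z_in = Z1 || (Z2 + Z3) = 1940 + j65.58 Ω = 1941∠1.9° Ω.
Step 5 — Source phasor: V = 30.1∠40.6° V = 22.85 + j19.59 V.
Step 6 — Current: I = V / Z = 0.01211 + j0.00969 A = 0.01551∠38.7° A.
Step 7 — Complex power: S = V·I* = 0.4666 + j0.01578 VA.
Step 8 — Real power: P = Re(S) = 0.4666 W.
Step 9 — Reactive power: Q = Im(S) = 0.01578 VAR.
Step 10 — Apparent power: |S| = 0.4669 VA.
Step 11 — Power factor: PF = P/|S| = 0.9994 (lagging).

(a) P = 0.4666 W  (b) Q = 0.01578 VAR  (c) S = 0.4669 VA  (d) PF = 0.9994 (lagging)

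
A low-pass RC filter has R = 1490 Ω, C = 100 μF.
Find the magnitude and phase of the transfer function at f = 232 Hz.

Step 1 — Angular frequency: ω = 2π·232 = 1458 rad/s.
Step 2 — Transfer function: H(jω) = 1/(1 + jωRC).
Step 3 — Denominator: 1 + jωRC = 1 + j·1458·1490·0.0001 = 1 + j217.2.
Step 4 — H = 2.12e-05 - j0.004604.
Step 5 — Magnitude: |H| = 0.004604 (-46.7 dB); phase: φ = -89.7°.

|H| = 0.004604 (-46.7 dB), φ = -89.7°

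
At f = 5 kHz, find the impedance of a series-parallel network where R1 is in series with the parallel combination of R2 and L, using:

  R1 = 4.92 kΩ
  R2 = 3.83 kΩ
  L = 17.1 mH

Step 1 — Angular frequency: ω = 2π·f = 2π·5000 = 3.142e+04 rad/s.
Step 2 — Component impedances:
  R1: Z = R = 4920 Ω
  R2: Z = R = 3830 Ω
  L: Z = jωL = j·3.142e+04·0.0171 = 0 + j537.2 Ω
Step 3 — Parallel branch: R2 || L = 1/(1/R2 + 1/L) = 73.9 + j526.8 Ω.
Step 4 — Series with R1: Z_total = R1 + (R2 || L) = 4994 + j526.8 Ω = 5022∠6.0° Ω.

Z = 4994 + j526.8 Ω = 5022∠6.0° Ω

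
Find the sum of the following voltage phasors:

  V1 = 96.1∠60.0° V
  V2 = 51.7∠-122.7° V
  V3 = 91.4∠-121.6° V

Step 1 — Convert each phasor to rectangular form:
  V1 = 96.1·(cos(60.0°) + j·sin(60.0°)) = 48.05 + j83.23 V
  V2 = 51.7·(cos(-122.7°) + j·sin(-122.7°)) = -27.93 - j43.51 V
  V3 = 91.4·(cos(-121.6°) + j·sin(-121.6°)) = -47.89 - j77.85 V
Step 2 — Sum components: V_total = -27.77 - j38.13 V.
Step 3 — Convert to polar: |V_total| = 47.17 V, ∠V_total = -126.1°.

V_total = 47.17∠-126.1° V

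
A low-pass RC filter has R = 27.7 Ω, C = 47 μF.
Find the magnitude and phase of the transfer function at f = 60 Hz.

Step 1 — Angular frequency: ω = 2π·60 = 377 rad/s.
Step 2 — Transfer function: H(jω) = 1/(1 + jωRC).
Step 3 — Denominator: 1 + jωRC = 1 + j·377·27.7·4.7e-05 = 1 + j0.4908.
Step 4 — H = 0.8059 - j0.3955.
Step 5 — Magnitude: |H| = 0.8977 (-0.9 dB); phase: φ = -26.1°.

|H| = 0.8977 (-0.9 dB), φ = -26.1°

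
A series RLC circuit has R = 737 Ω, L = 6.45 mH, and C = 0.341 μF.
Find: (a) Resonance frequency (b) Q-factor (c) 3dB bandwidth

Step 1 — Resonance condition Im(Z)=0 gives ω₀ = 1/√(LC).
Step 2 — ω₀ = 1/√(0.00645·3.41e-07) = 2.132e+04 rad/s.
Step 3 — f₀ = ω₀/(2π) = 3394 Hz.
Step 4 — Series Q: Q = ω₀L/R = 2.132e+04·0.00645/737 = 0.1866.
Step 5 — 3dB bandwidth: Δω = ω₀/Q = 1.143e+05 rad/s; BW = Δω/(2π) = 1.819e+04 Hz.

(a) f₀ = 3394 Hz  (b) Q = 0.1866  (c) BW = 1.819e+04 Hz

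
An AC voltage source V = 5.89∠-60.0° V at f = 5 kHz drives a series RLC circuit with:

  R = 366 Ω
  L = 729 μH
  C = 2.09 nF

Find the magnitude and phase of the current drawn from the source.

Step 1 — Angular frequency: ω = 2π·f = 2π·5000 = 3.142e+04 rad/s.
Step 2 — Component impedances:
  R: Z = R = 366 Ω
  L: Z = jωL = j·3.142e+04·0.000729 = 0 + j22.9 Ω
  C: Z = 1/(jωC) = -j/(ω·C) = 0 - j1.523e+04 Ω
Step 3 — Series combination: Z_total = R + L + C = 366 - j1.521e+04 Ω = 1.521e+04∠-88.6° Ω.
Step 4 — Source phasor: V = 5.89∠-60.0° V = 2.945 - j5.101 V.
Step 5 — Ohm's law: I = V / Z_total = (2.945 - j5.101) / (366 - j1.521e+04) = 0.0003399 + j0.0001855 A.
Step 6 — Convert to polar: |I| = 0.0003872 A, ∠I = 28.6°.

I = 0.0003872∠28.6° A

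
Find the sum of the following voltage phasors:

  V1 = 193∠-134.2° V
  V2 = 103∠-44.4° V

Step 1 — Convert each phasor to rectangular form:
  V1 = 193·(cos(-134.2°) + j·sin(-134.2°)) = -134.6 - j138.4 V
  V2 = 103·(cos(-44.4°) + j·sin(-44.4°)) = 73.59 - j72.07 V
Step 2 — Sum components: V_total = -60.96 - j210.4 V.
Step 3 — Convert to polar: |V_total| = 219.1 V, ∠V_total = -106.2°.

V_total = 219.1∠-106.2° V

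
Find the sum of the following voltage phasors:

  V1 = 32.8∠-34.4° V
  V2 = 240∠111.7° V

Step 1 — Convert each phasor to rectangular form:
  V1 = 32.8·(cos(-34.4°) + j·sin(-34.4°)) = 27.06 - j18.53 V
  V2 = 240·(cos(111.7°) + j·sin(111.7°)) = -88.74 + j223 V
Step 2 — Sum components: V_total = -61.68 + j204.5 V.
Step 3 — Convert to polar: |V_total| = 213.6 V, ∠V_total = 106.8°.

V_total = 213.6∠106.8° V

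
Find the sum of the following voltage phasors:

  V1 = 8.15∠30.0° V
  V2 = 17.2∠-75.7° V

Step 1 — Convert each phasor to rectangular form:
  V1 = 8.15·(cos(30.0°) + j·sin(30.0°)) = 7.058 + j4.075 V
  V2 = 17.2·(cos(-75.7°) + j·sin(-75.7°)) = 4.248 - j16.67 V
Step 2 — Sum components: V_total = 11.31 - j12.59 V.
Step 3 — Convert to polar: |V_total| = 16.92 V, ∠V_total = -48.1°.

V_total = 16.92∠-48.1° V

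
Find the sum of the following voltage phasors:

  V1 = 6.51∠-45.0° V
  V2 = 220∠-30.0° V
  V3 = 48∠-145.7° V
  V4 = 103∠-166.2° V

Step 1 — Convert each phasor to rectangular form:
  V1 = 6.51·(cos(-45.0°) + j·sin(-45.0°)) = 4.603 - j4.603 V
  V2 = 220·(cos(-30.0°) + j·sin(-30.0°)) = 190.5 - j110 V
  V3 = 48·(cos(-145.7°) + j·sin(-145.7°)) = -39.65 - j27.05 V
  V4 = 103·(cos(-166.2°) + j·sin(-166.2°)) = -100 - j24.57 V
Step 2 — Sum components: V_total = 55.45 - j166.2 V.
Step 3 — Convert to polar: |V_total| = 175.2 V, ∠V_total = -71.6°.

V_total = 175.2∠-71.6° V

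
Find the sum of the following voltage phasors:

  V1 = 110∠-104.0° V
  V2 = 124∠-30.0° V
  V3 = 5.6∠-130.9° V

Step 1 — Convert each phasor to rectangular form:
  V1 = 110·(cos(-104.0°) + j·sin(-104.0°)) = -26.61 - j106.7 V
  V2 = 124·(cos(-30.0°) + j·sin(-30.0°)) = 107.4 - j62 V
  V3 = 5.6·(cos(-130.9°) + j·sin(-130.9°)) = -3.667 - j4.233 V
Step 2 — Sum components: V_total = 77.11 - j173 V.
Step 3 — Convert to polar: |V_total| = 189.4 V, ∠V_total = -66.0°.

V_total = 189.4∠-66.0° V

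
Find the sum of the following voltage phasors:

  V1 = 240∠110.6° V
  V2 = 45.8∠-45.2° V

Step 1 — Convert each phasor to rectangular form:
  V1 = 240·(cos(110.6°) + j·sin(110.6°)) = -84.44 + j224.7 V
  V2 = 45.8·(cos(-45.2°) + j·sin(-45.2°)) = 32.27 - j32.5 V
Step 2 — Sum components: V_total = -52.17 + j192.2 V.
Step 3 — Convert to polar: |V_total| = 199.1 V, ∠V_total = 105.2°.

V_total = 199.1∠105.2° V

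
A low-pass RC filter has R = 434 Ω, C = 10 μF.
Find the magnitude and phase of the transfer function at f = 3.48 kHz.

Step 1 — Angular frequency: ω = 2π·3480 = 2.187e+04 rad/s.
Step 2 — Transfer function: H(jω) = 1/(1 + jωRC).
Step 3 — Denominator: 1 + jωRC = 1 + j·2.187e+04·434·1e-05 = 1 + j94.9.
Step 4 — H = 0.000111 - j0.01054.
Step 5 — Magnitude: |H| = 0.01054 (-39.5 dB); phase: φ = -89.4°.

|H| = 0.01054 (-39.5 dB), φ = -89.4°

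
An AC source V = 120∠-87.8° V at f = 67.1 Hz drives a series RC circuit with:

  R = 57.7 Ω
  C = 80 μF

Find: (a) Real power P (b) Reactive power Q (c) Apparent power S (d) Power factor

Step 1 — Angular frequency: ω = 2π·f = 2π·67.1 = 421.6 rad/s.
Step 2 — Component impedances:
  R: Z = R = 57.7 Ω
  C: Z = 1/(jωC) = -j/(ω·C) = 0 - j29.65 Ω
Step 3 — Series combination: Z_total = R + C = 57.7 - j29.65 Ω = 64.87∠-27.2° Ω.
Step 4 — Source phasor: V = 120∠-87.8° V = 4.607 - j119.9 V.
Step 5 — Current: I = V / Z = 0.908 - j1.612 A = 1.85∠-60.6° A.
Step 6 — Complex power: S = V·I* = 197.4 - j101.5 VA.
Step 7 — Real power: P = Re(S) = 197.4 W.
Step 8 — Reactive power: Q = Im(S) = -101.5 VAR.
Step 9 — Apparent power: |S| = 222 VA.
Step 10 — Power factor: PF = P/|S| = 0.8894 (leading).

(a) P = 197.4 W  (b) Q = -101.5 VAR  (c) S = 222 VA  (d) PF = 0.8894 (leading)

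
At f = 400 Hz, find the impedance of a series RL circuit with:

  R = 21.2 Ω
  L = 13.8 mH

Step 1 — Angular frequency: ω = 2π·f = 2π·400 = 2513 rad/s.
Step 2 — Component impedances:
  R: Z = R = 21.2 Ω
  L: Z = jωL = j·2513·0.0138 = 0 + j34.68 Ω
Step 3 — Series combination: Z_total = R + L = 21.2 + j34.68 Ω = 40.65∠58.6° Ω.

Z = 21.2 + j34.68 Ω = 40.65∠58.6° Ω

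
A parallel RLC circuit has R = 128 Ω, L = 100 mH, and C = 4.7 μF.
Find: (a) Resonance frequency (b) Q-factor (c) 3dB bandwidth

Step 1 — Resonance: ω₀ = 1/√(LC) = 1/√(0.1·4.7e-06) = 1459 rad/s.
Step 2 — f₀ = ω₀/(2π) = 232.2 Hz.
Step 3 — Parallel Q: Q = R/(ω₀L) = 128/(1459·0.1) = 0.8775.
Step 4 — Bandwidth: Δω = ω₀/Q = 1662 rad/s; BW = Δω/(2π) = 264.6 Hz.

(a) f₀ = 232.2 Hz  (b) Q = 0.8775  (c) BW = 264.6 Hz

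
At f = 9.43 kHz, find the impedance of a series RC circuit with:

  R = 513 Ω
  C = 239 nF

Step 1 — Angular frequency: ω = 2π·f = 2π·9430 = 5.925e+04 rad/s.
Step 2 — Component impedances:
  R: Z = R = 513 Ω
  C: Z = 1/(jωC) = -j/(ω·C) = 0 - j70.62 Ω
Step 3 — Series combination: Z_total = R + C = 513 - j70.62 Ω = 517.8∠-7.8° Ω.

Z = 513 - j70.62 Ω = 517.8∠-7.8° Ω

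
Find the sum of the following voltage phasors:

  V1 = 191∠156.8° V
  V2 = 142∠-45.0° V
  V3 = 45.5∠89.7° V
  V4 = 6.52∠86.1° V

Step 1 — Convert each phasor to rectangular form:
  V1 = 191·(cos(156.8°) + j·sin(156.8°)) = -175.6 + j75.24 V
  V2 = 142·(cos(-45.0°) + j·sin(-45.0°)) = 100.4 - j100.4 V
  V3 = 45.5·(cos(89.7°) + j·sin(89.7°)) = 0.2382 + j45.5 V
  V4 = 6.52·(cos(86.1°) + j·sin(86.1°)) = 0.4435 + j6.505 V
Step 2 — Sum components: V_total = -74.46 + j26.84 V.
Step 3 — Convert to polar: |V_total| = 79.15 V, ∠V_total = 160.2°.

V_total = 79.15∠160.2° V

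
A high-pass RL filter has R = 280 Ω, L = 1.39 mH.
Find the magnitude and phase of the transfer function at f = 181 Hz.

Step 1 — Angular frequency: ω = 2π·181 = 1137 rad/s.
Step 2 — Transfer function: H(jω) = jωL/(R + jωL).
Step 3 — Numerator jωL = j·1.581; denominator R + jωL = 280 + j1.581.
Step 4 — H = 3.187e-05 + j0.005645.
Step 5 — Magnitude: |H| = 0.005646 (-45.0 dB); phase: φ = 89.7°.

|H| = 0.005646 (-45.0 dB), φ = 89.7°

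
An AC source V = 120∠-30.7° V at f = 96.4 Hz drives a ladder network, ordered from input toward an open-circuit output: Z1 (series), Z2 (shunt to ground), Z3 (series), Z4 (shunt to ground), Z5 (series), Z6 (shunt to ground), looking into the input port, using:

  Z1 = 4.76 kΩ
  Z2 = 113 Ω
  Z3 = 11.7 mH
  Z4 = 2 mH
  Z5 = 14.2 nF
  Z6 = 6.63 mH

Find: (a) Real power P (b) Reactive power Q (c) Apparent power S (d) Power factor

Step 1 — Angular frequency: ω = 2π·f = 2π·96.4 = 605.7 rad/s.
Step 2 — Component impedances:
  Z1: Z = R = 4760 Ω
  Z2: Z = R = 113 Ω
  Z3: Z = jωL = j·605.7·0.0117 = 0 + j7.087 Ω
  Z4: Z = jωL = j·605.7·0.002 = 0 + j1.211 Ω
  Z5: Z = 1/(jωC) = -j/(ω·C) = 0 - j1.163e+05 Ω
  Z6: Z = jωL = j·605.7·0.00663 = 0 + j4.016 Ω
Step 3 — Ladder network (open output): work backward from the far end, alternating series and parallel combinations. Z_in = 4761 + j8.254 Ω = 4761∠0.1° Ω.
Step 4 — Source phasor: V = 120∠-30.7° V = 103.2 - j61.27 V.
Step 5 — Current: I = V / Z = 0.02165 - j0.01291 A = 0.02521∠-30.8° A.
Step 6 — Complex power: S = V·I* = 3.025 + j0.005244 VA.
Step 7 — Real power: P = Re(S) = 3.025 W.
Step 8 — Reactive power: Q = Im(S) = 0.005244 VAR.
Step 9 — Apparent power: |S| = 3.025 VA.
Step 10 — Power factor: PF = P/|S| = 1 (lagging).

(a) P = 3.025 W  (b) Q = 0.005244 VAR  (c) S = 3.025 VA  (d) PF = 1 (lagging)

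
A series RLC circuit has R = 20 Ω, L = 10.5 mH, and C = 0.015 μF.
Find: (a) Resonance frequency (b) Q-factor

Step 1 — Resonance condition Im(Z)=0 gives ω₀ = 1/√(LC).
Step 2 — ω₀ = 1/√(0.0105·1.5e-08) = 7.968e+04 rad/s.
Step 3 — f₀ = ω₀/(2π) = 1.268e+04 Hz.
Step 4 — Series Q: Q = ω₀L/R = 7.968e+04·0.0105/20 = 41.83.

(a) f₀ = 1.268e+04 Hz  (b) Q = 41.83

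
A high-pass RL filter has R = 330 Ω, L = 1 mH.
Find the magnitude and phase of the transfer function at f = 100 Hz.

Step 1 — Angular frequency: ω = 2π·100 = 628.3 rad/s.
Step 2 — Transfer function: H(jω) = jωL/(R + jωL).
Step 3 — Numerator jωL = j·0.6283; denominator R + jωL = 330 + j0.6283.
Step 4 — H = 3.625e-06 + j0.001904.
Step 5 — Magnitude: |H| = 0.001904 (-54.4 dB); phase: φ = 89.9°.

|H| = 0.001904 (-54.4 dB), φ = 89.9°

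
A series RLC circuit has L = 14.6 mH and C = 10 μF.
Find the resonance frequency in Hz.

Step 1 — Resonance condition Im(Z)=0 gives ω₀ = 1/√(LC).
Step 2 — ω₀ = 1/√(0.0146·1e-05) = 2617 rad/s.
Step 3 — f₀ = ω₀/(2π) = 416.5 Hz.

f₀ = 416.5 Hz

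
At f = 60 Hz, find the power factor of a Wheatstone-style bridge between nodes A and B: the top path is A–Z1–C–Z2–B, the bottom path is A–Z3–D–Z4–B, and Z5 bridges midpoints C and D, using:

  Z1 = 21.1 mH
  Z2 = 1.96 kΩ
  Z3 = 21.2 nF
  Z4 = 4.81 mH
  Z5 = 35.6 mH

Step 1 — Angular frequency: ω = 2π·f = 2π·60 = 377 rad/s.
Step 2 — Component impedances:
  Z1: Z = jωL = j·377·0.0211 = 0 + j7.955 Ω
  Z2: Z = R = 1960 Ω
  Z3: Z = 1/(jωC) = -j/(ω·C) = 0 - j1.251e+05 Ω
  Z4: Z = jωL = j·377·0.00481 = 0 + j1.813 Ω
  Z5: Z = jωL = j·377·0.0356 = 0 + j13.42 Ω
Step 3 — Bridge requires nodal analysis (the Z5 bridge couples midpoints C and D, so the two paths cannot be reduced to a simple series/parallel combination). Setting node B to ground and injecting 1 A at node A, the 3-node admittance system at A, C, D solves to V_A = Z_AB = 0.1184 + j23.19 Ω = 23.19∠89.7° Ω.
Step 4 — Power factor: PF = cos(φ) = Re(Z)/|Z| = 0.11844/23.192 = 0.005107.
Step 5 — Type: Im(Z) = 23.19 ⇒ lagging (phase φ = 89.7°).

PF = 0.005107 (lagging, φ = 89.7°)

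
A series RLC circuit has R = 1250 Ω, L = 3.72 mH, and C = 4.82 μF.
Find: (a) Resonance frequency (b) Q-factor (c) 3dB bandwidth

Step 1 — Resonance: ω₀ = 1/√(LC) = 1/√(0.00372·4.82e-06) = 7468 rad/s.
Step 2 — f₀ = ω₀/(2π) = 1189 Hz.
Step 3 — Series Q: Q = ω₀L/R = 7468·0.00372/1250 = 0.02222.
Step 4 — Bandwidth: Δω = ω₀/Q = 3.36e+05 rad/s; BW = Δω/(2π) = 5.348e+04 Hz.

(a) f₀ = 1189 Hz  (b) Q = 0.02222  (c) BW = 5.348e+04 Hz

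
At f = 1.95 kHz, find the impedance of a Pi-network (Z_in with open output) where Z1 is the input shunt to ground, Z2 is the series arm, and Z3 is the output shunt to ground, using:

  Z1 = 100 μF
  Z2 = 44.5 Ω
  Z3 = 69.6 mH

Step 1 — Angular frequency: ω = 2π·f = 2π·1950 = 1.225e+04 rad/s.
Step 2 — Component impedances:
  Z1: Z = 1/(jωC) = -j/(ω·C) = 0 - j0.8162 Ω
  Z2: Z = R = 44.5 Ω
  Z3: Z = jωL = j·1.225e+04·0.0696 = 0 + j852.8 Ω
Step 3 — With open output, the series arm Z2 and the output shunt Z3 appear in series to ground: Z2 + Z3 = 44.5 + j852.8 Ω.
Step 4 — Parallel with input shunt Z1: Z_in = Z1 || (Z2 + Z3) = 4.073e-05 - j0.817 Ω = 0.817∠-90.0° Ω.

Z = 4.073e-05 - j0.817 Ω = 0.817∠-90.0° Ω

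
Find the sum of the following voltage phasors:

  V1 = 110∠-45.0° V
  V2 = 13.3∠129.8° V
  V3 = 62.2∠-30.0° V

Step 1 — Convert each phasor to rectangular form:
  V1 = 110·(cos(-45.0°) + j·sin(-45.0°)) = 77.78 - j77.78 V
  V2 = 13.3·(cos(129.8°) + j·sin(129.8°)) = -8.513 + j10.22 V
  V3 = 62.2·(cos(-30.0°) + j·sin(-30.0°)) = 53.87 - j31.1 V
Step 2 — Sum components: V_total = 123.1 - j98.66 V.
Step 3 — Convert to polar: |V_total| = 157.8 V, ∠V_total = -38.7°.

V_total = 157.8∠-38.7° V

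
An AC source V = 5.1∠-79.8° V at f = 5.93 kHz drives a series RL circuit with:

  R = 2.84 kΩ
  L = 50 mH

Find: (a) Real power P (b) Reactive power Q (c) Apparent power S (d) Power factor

Step 1 — Angular frequency: ω = 2π·f = 2π·5930 = 3.726e+04 rad/s.
Step 2 — Component impedances:
  R: Z = R = 2840 Ω
  L: Z = jωL = j·3.726e+04·0.05 = 0 + j1863 Ω
Step 3 — Series combination: Z_total = R + L = 2840 + j1863 Ω = 3397∠33.3° Ω.
Step 4 — Source phasor: V = 5.1∠-79.8° V = 0.9031 - j5.019 V.
Step 5 — Current: I = V / Z = -0.0005882 - j0.001382 A = 0.001502∠-113.1° A.
Step 6 — Complex power: S = V·I* = 0.006403 + j0.0042 VA.
Step 7 — Real power: P = Re(S) = 0.006403 W.
Step 8 — Reactive power: Q = Im(S) = 0.0042 VAR.
Step 9 — Apparent power: |S| = 0.007658 VA.
Step 10 — Power factor: PF = P/|S| = 0.8362 (lagging).

(a) P = 0.006403 W  (b) Q = 0.0042 VAR  (c) S = 0.007658 VA  (d) PF = 0.8362 (lagging)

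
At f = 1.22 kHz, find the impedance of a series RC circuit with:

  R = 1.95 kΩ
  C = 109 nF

Step 1 — Angular frequency: ω = 2π·f = 2π·1220 = 7665 rad/s.
Step 2 — Component impedances:
  R: Z = R = 1950 Ω
  C: Z = 1/(jωC) = -j/(ω·C) = 0 - j1197 Ω
Step 3 — Series combination: Z_total = R + C = 1950 - j1197 Ω = 2288∠-31.5° Ω.

Z = 1950 - j1197 Ω = 2288∠-31.5° Ω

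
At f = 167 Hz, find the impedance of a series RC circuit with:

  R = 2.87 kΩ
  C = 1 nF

Step 1 — Angular frequency: ω = 2π·f = 2π·167 = 1049 rad/s.
Step 2 — Component impedances:
  R: Z = R = 2870 Ω
  C: Z = 1/(jωC) = -j/(ω·C) = 0 - j9.53e+05 Ω
Step 3 — Series combination: Z_total = R + C = 2870 - j9.53e+05 Ω = 9.53e+05∠-89.8° Ω.

Z = 2870 - j9.53e+05 Ω = 9.53e+05∠-89.8° Ω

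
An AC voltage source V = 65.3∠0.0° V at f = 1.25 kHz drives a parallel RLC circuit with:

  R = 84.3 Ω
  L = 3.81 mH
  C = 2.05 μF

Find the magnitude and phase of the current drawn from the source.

Step 1 — Angular frequency: ω = 2π·f = 2π·1250 = 7854 rad/s.
Step 2 — Component impedances:
  R: Z = R = 84.3 Ω
  L: Z = jωL = j·7854·0.00381 = 0 + j29.92 Ω
  C: Z = 1/(jωC) = -j/(ω·C) = 0 - j62.11 Ω
Step 3 — Parallel combination: 1/Z_total = 1/R + 1/L + 1/C; Z_total = 26.92 + j39.3 Ω = 47.64∠55.6° Ω.
Step 4 — Source phasor: V = 65.3∠0.0° V = 65.3 V.
Step 5 — Ohm's law: I = V / Z_total = (65.3) / (26.92 + j39.3) = 0.7746 - j1.131 A.
Step 6 — Convert to polar: |I| = 1.371 A, ∠I = -55.6°.

I = 1.371∠-55.6° A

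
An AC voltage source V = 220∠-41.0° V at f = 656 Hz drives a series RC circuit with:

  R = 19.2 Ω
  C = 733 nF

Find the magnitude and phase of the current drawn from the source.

Step 1 — Angular frequency: ω = 2π·f = 2π·656 = 4122 rad/s.
Step 2 — Component impedances:
  R: Z = R = 19.2 Ω
  C: Z = 1/(jωC) = -j/(ω·C) = 0 - j331 Ω
Step 3 — Series combination: Z_total = R + C = 19.2 - j331 Ω = 331.5∠-86.7° Ω.
Step 4 — Source phasor: V = 220∠-41.0° V = 166 - j144.3 V.
Step 5 — Ohm's law: I = V / Z_total = (166 - j144.3) / (19.2 - j331) = 0.4636 + j0.4747 A.
Step 6 — Convert to polar: |I| = 0.6636 A, ∠I = 45.7°.

I = 0.6636∠45.7° A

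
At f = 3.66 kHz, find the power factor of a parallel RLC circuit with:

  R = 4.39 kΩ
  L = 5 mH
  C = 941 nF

Step 1 — Angular frequency: ω = 2π·f = 2π·3660 = 2.3e+04 rad/s.
Step 2 — Component impedances:
  R: Z = R = 4390 Ω
  L: Z = jωL = j·2.3e+04·0.005 = 0 + j115 Ω
  C: Z = 1/(jωC) = -j/(ω·C) = 0 - j46.21 Ω
Step 3 — Parallel combination: 1/Z_total = 1/R + 1/L + 1/C; Z_total = 1.359 - j77.24 Ω = 77.25∠-89.0° Ω.
Step 4 — Power factor: PF = cos(φ) = Re(Z)/|Z| = 1.3594/77.252 = 0.0176.
Step 5 — Type: Im(Z) = -77.24 ⇒ leading (phase φ = -89.0°).

PF = 0.0176 (leading, φ = -89.0°)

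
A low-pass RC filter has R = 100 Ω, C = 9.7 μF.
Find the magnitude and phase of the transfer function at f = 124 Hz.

Step 1 — Angular frequency: ω = 2π·124 = 779.1 rad/s.
Step 2 — Transfer function: H(jω) = 1/(1 + jωRC).
Step 3 — Denominator: 1 + jωRC = 1 + j·779.1·100·9.7e-06 = 1 + j0.7557.
Step 4 — H = 0.6365 - j0.481.
Step 5 — Magnitude: |H| = 0.7978 (-2.0 dB); phase: φ = -37.1°.

|H| = 0.7978 (-2.0 dB), φ = -37.1°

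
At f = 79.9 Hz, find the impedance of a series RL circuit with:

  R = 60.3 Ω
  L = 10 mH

Step 1 — Angular frequency: ω = 2π·f = 2π·79.9 = 502 rad/s.
Step 2 — Component impedances:
  R: Z = R = 60.3 Ω
  L: Z = jωL = j·502·0.01 = 0 + j5.02 Ω
Step 3 — Series combination: Z_total = R + L = 60.3 + j5.02 Ω = 60.51∠4.8° Ω.

Z = 60.3 + j5.02 Ω = 60.51∠4.8° Ω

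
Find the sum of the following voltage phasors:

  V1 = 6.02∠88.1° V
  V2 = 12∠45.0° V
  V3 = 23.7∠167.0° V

Step 1 — Convert each phasor to rectangular form:
  V1 = 6.02·(cos(88.1°) + j·sin(88.1°)) = 0.1996 + j6.017 V
  V2 = 12·(cos(45.0°) + j·sin(45.0°)) = 8.485 + j8.485 V
  V3 = 23.7·(cos(167.0°) + j·sin(167.0°)) = -23.09 + j5.331 V
Step 2 — Sum components: V_total = -14.41 + j19.83 V.
Step 3 — Convert to polar: |V_total| = 24.51 V, ∠V_total = 126.0°.

V_total = 24.51∠126.0° V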